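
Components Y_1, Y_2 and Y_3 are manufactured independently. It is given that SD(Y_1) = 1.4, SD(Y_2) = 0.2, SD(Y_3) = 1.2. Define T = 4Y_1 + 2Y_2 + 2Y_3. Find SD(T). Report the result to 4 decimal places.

6.1057

var(Y_1) = 1.96, var(Y_2) = 0.04, var(Y_3) = 1.44
By independence, var(T) = (4)²var(Y_1) + (2)²var(Y_2) + (2)²var(Y_3)
= (4)²·1.96 + (2)²·0.04 + (2)²·1.44 = 37.28
SD(T) = √37.28 ≈ 6.1057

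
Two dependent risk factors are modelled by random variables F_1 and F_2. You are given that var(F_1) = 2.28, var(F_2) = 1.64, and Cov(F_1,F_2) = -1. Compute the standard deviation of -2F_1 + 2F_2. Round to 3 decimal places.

4.866

var(-2F_1 + 2F_2) = (-2)²·var(F_1) + (2)²·var(F_2) + 2·(-2)·(2)·Cov(F_1,F_2)
= 4·2.28 + 4·1.64 + -8·-1 = 23.68
σ(-2F_1 + 2F_2) = √23.68 ≈ 4.866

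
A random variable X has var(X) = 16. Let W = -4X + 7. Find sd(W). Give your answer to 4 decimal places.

var(-4X + 7) = (-4)²·16 = 256
sd(W) = √256 ≈ 16.0000

16.0000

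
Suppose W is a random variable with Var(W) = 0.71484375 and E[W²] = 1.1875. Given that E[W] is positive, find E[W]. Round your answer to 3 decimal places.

(E[W])² = E[W²] − Var(W) = 1.1875 − 0.71484375 = 0.47265625
E[W] = √0.47265625 = 0.6875

0.688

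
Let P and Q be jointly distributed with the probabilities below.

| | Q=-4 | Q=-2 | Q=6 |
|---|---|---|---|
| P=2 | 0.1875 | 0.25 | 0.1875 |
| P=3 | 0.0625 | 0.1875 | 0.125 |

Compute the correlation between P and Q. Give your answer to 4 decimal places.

0.0626

E[P] = 2.375,  E[Q] = 0
E[PQ] = 0.125
cov(P,Q) = E[PQ] − E[P]E[Q] = 0.125 − (2.375)(0) = 0.125
var(P) = 0.234375,  var(Q) = 17
ρ = 0.125 / √(0.234375·17) ≈ 0.0626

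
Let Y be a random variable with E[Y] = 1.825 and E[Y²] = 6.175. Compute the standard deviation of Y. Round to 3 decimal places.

1.687

Var(Y) = 6.175 − (1.825)² = 2.844375
sd(Y) = √2.844375 ≈ 1.687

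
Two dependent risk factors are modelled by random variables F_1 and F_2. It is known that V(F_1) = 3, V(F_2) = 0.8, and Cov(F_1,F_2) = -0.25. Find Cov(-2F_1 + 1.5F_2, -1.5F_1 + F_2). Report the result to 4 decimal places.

11.2625

Cov(-2F_1 + 1.5F_2, -1.5F_1 + F_2) = (-2)(-1.5)V(F_1) + (1.5)(1)V(F_2) + [(-2)(1) + (1.5)(-1.5)]Cov(F_1,F_2)
= 3·3 + 1.5·0.8 + -4.25·-0.25 = 11.2625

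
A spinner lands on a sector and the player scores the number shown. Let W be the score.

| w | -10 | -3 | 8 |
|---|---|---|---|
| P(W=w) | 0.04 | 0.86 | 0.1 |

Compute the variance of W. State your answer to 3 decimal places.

13.388

E[W] = (-10)(0.04) + (-3)(0.86) + (8)(0.1) = -2.18
E[W²] = (-10)²(0.04) + (-3)²(0.86) + (8)²(0.1) = 18.14
Var(W) = E[W²] − (E[W])² = 18.14 − (-2.18)² = 13.3876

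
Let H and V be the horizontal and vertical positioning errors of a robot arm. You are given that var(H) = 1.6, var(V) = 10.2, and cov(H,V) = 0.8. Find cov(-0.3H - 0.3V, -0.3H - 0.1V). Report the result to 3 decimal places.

0.546

cov(-0.3H - 0.3V, -0.3H - 0.1V) = (-0.3)(-0.3)var(H) + (-0.3)(-0.1)var(V) + [(-0.3)(-0.1) + (-0.3)(-0.3)]cov(H,V)
= 0.09·1.6 + 0.03·10.2 + 0.12·0.8 = 0.546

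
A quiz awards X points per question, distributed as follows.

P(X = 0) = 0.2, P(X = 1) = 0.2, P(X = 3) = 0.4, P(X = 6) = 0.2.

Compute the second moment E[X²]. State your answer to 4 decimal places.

11.0000

E[X²] = (0)²(0.2) + (1)²(0.2) + (3)²(0.4) + (6)²(0.2) = 11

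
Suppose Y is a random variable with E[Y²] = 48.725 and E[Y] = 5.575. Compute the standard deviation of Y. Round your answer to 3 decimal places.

Var(Y) = 48.725 − (5.575)² = 17.644375
SD(Y) = √17.644375 ≈ 4.201

4.201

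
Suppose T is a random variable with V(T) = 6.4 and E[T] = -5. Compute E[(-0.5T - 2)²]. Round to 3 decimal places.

1.850

E[-0.5T - 2] = -0.5·-5 − 2 = 0.5
V(-0.5T - 2) = (-0.5)²·6.4 = 1.6
E[(-0.5T - 2)²] = V((-0.5T - 2)) + (E[(-0.5T - 2)])² = 1.6 + (0.5)² = 1.85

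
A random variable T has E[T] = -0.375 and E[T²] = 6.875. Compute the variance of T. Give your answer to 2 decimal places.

V(T) = 6.875 − (-0.375)² = 6.734375

6.73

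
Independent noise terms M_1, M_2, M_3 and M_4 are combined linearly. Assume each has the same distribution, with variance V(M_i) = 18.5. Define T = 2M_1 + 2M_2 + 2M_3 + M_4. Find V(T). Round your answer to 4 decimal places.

By independence, V(T) = (2)²V(M_1) + (2)²V(M_2) + (2)²V(M_3) + (1)²V(M_4)
= (2)²·18.5 + (2)²·18.5 + (2)²·18.5 + (1)²·18.5 = 240.5

240.5000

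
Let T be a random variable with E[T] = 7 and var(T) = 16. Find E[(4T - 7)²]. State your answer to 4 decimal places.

E[4T - 7] = 4·7 − 7 = 21
var(4T - 7) = (4)²·16 = 256
E[(4T - 7)²] = var((4T - 7)) + (E[(4T - 7)])² = 256 + (21)² = 697

697.0000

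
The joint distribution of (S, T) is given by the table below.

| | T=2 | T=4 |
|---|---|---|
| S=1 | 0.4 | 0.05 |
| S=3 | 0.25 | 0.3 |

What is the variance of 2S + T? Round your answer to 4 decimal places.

6.5900

E[S] = 2.1,  E[T] = 2.7,  E[ST] = 6.1
Var(S) = 5.4 − (2.1)² = 0.99;  Var(T) = 8.2 − (2.7)² = 0.91
cov(S,T) = 6.1 − (2.1)(2.7) = 0.43
Var(2S + T) = (2)²·0.99 + (1)²·0.91 + 2·(2)·(1)·0.43 = 6.59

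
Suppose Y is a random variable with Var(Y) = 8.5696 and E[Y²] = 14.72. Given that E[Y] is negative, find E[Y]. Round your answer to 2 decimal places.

(E[Y])² = E[Y²] − Var(Y) = 14.72 − 8.5696 = 6.1504
E[Y] = −√6.1504 = -2.48

-2.48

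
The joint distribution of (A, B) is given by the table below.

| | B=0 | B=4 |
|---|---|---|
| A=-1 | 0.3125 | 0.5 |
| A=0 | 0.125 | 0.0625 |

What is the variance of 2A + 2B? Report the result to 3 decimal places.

14.984

E[A] = -0.8125,  E[B] = 2.25,  E[AB] = -2
var(A) = 0.8125 − (-0.8125)² = 0.15234375;  var(B) = 9 − (2.25)² = 3.9375
Cov(A,B) = -2 − (-0.8125)(2.25) = -0.171875
var(2A + 2B) = (2)²·0.15234375 + (2)²·3.9375 + 2·(2)·(2)·-0.171875 = 14.984375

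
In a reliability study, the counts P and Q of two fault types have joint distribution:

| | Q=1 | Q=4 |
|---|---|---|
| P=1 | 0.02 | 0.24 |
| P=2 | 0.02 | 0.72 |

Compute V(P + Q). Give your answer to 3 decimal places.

0.596

E[P] = 1.74,  E[Q] = 3.88,  E[PQ] = 6.78
V(P) = 3.22 − (1.74)² = 0.1924;  V(Q) = 15.4 − (3.88)² = 0.3456
Cov(P,Q) = 6.78 − (1.74)(3.88) = 0.0288
V(P + Q) = (1)²·0.1924 + (1)²·0.3456 + 2·(1)·(1)·0.0288 = 0.5956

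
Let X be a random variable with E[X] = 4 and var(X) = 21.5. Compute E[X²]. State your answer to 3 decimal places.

E[X²] = var(X) + (E[X])² = 21.5 + (4)² = 37.5

37.500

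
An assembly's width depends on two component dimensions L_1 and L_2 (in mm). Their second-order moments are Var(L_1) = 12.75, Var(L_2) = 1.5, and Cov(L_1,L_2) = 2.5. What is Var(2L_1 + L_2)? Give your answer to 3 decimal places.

62.500

Var(2L_1 + L_2) = (2)²·Var(L_1) + (1)²·Var(L_2) + 2·(2)·(1)·Cov(L_1,L_2)
= 4·12.75 + 1·1.5 + 4·2.5 = 62.5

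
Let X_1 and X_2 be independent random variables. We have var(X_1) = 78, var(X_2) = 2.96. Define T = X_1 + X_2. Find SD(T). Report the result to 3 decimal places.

By independence, var(T) = (1)²var(X_1) + (1)²var(X_2)
= (1)²·78 + (1)²·2.96 = 80.96
SD(T) = √80.96 ≈ 8.998

8.998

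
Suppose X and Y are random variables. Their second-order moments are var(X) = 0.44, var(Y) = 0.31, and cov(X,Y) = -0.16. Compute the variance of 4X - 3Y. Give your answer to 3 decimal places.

13.670

var(4X - 3Y) = (4)²·var(X) + (-3)²·var(Y) + 2·(4)·(-3)·cov(X,Y)
= 16·0.44 + 9·0.31 + -24·-0.16 = 13.67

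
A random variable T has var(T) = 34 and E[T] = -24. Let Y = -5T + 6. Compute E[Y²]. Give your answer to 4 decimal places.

16726.0000

E[-5T + 6] = -5·-24 + 6 = 126
var(-5T + 6) = (-5)²·34 = 850
E[Y²] = var(Y) + (E[Y])² = 850 + (126)² = 16726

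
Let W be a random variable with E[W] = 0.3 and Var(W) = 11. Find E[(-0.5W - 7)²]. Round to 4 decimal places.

E[-0.5W - 7] = -0.5·0.3 − 7 = -7.15
Var(-0.5W - 7) = (-0.5)²·11 = 2.75
E[(-0.5W - 7)²] = Var((-0.5W - 7)) + (E[(-0.5W - 7)])² = 2.75 + (-7.15)² = 53.8725

53.8725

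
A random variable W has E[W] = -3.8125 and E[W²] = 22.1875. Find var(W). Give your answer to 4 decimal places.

var(W) = 22.1875 − (-3.8125)² = 7.65234375

7.6523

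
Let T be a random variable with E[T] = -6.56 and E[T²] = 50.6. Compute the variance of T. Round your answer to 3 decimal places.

7.566

Var(T) = 50.6 − (-6.56)² = 7.5664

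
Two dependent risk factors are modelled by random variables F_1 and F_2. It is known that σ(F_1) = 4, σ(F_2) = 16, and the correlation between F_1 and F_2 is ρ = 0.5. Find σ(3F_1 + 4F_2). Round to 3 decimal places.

70.767

Var(F_1) = (4)² = 16;  Var(F_2) = (16)² = 256
Cov(F_1,F_2) = ρ·σ(F_1)·σ(F_2) = 0.5·4·16 = 32
Var(3F_1 + 4F_2) = (3)²·Var(F_1) + (4)²·Var(F_2) + 2·(3)·(4)·Cov(F_1,F_2)
= 9·16 + 16·256 + 24·32 = 5008
σ(3F_1 + 4F_2) = √5008 ≈ 70.767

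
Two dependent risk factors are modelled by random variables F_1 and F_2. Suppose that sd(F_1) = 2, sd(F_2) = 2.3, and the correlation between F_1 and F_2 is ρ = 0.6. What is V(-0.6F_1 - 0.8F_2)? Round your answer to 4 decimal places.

V(F_1) = (2)² = 4;  V(F_2) = (2.3)² = 5.29
Cov(F_1,F_2) = ρ·sd(F_1)·sd(F_2) = 0.6·2·2.3 = 2.76
V(-0.6F_1 - 0.8F_2) = (-0.6)²·V(F_1) + (-0.8)²·V(F_2) + 2·(-0.6)·(-0.8)·Cov(F_1,F_2)
= 0.36·4 + 0.64·5.29 + 0.96·2.76 = 7.4752

7.4752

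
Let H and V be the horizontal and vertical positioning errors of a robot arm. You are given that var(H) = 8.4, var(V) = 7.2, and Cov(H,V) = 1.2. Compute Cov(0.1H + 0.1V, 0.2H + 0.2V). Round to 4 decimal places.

0.3600

Cov(0.1H + 0.1V, 0.2H + 0.2V) = (0.1)(0.2)var(H) + (0.1)(0.2)var(V) + [(0.1)(0.2) + (0.1)(0.2)]Cov(H,V)
= 0.02·8.4 + 0.02·7.2 + 0.04·1.2 = 0.36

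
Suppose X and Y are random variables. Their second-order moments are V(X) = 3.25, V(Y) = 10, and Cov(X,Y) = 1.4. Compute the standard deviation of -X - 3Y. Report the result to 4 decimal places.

V(-X - 3Y) = (-1)²·V(X) + (-3)²·V(Y) + 2·(-1)·(-3)·Cov(X,Y)
= 1·3.25 + 9·10 + 6·1.4 = 101.65
sd(-X - 3Y) = √101.65 ≈ 10.0822

10.0822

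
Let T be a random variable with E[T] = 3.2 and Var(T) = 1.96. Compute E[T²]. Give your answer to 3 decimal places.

E[T²] = Var(T) + (E[T])² = 1.96 + (3.2)² = 12.2

12.200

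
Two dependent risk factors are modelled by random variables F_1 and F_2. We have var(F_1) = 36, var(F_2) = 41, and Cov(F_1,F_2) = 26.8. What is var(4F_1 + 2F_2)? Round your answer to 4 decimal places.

1168.8000

var(4F_1 + 2F_2) = (4)²·var(F_1) + (2)²·var(F_2) + 2·(4)·(2)·Cov(F_1,F_2)
= 16·36 + 4·41 + 16·26.8 = 1168.8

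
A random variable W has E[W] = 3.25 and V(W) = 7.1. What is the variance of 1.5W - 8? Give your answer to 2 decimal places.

15.98

V(1.5W - 8) = (1.5)²·V(W) = 2.25·7.1 = 15.975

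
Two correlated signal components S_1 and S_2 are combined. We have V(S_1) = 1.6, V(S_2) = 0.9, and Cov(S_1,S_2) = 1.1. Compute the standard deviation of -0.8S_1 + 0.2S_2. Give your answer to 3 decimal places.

V(-0.8S_1 + 0.2S_2) = (-0.8)²·V(S_1) + (0.2)²·V(S_2) + 2·(-0.8)·(0.2)·Cov(S_1,S_2)
= 0.64·1.6 + 0.04·0.9 + -0.32·1.1 = 0.708
σ(-0.8S_1 + 0.2S_2) = √0.708 ≈ 0.841

0.841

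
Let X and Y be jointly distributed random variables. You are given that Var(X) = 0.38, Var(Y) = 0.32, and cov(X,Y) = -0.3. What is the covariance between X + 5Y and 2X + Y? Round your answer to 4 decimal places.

cov(X + 5Y, 2X + Y) = (1)(2)Var(X) + (5)(1)Var(Y) + [(1)(1) + (5)(2)]cov(X,Y)
= 2·0.38 + 5·0.32 + 11·-0.3 = -0.94

-0.9400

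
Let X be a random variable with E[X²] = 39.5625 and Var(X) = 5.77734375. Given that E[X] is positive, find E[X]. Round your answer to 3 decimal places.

(E[X])² = E[X²] − Var(X) = 39.5625 − 5.77734375 = 33.78515625
E[X] = √33.78515625 = 5.8125

5.813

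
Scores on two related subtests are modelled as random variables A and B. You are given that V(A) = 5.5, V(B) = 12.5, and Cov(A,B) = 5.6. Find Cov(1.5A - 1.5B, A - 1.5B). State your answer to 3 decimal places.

Cov(1.5A - 1.5B, A - 1.5B) = (1.5)(1)V(A) + (-1.5)(-1.5)V(B) + [(1.5)(-1.5) + (-1.5)(1)]Cov(A,B)
= 1.5·5.5 + 2.25·12.5 + -3.75·5.6 = 15.375

15.375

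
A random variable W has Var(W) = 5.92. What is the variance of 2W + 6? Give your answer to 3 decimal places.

23.680

Var(2W + 6) = (2)²·Var(W) = 4·5.92 = 23.68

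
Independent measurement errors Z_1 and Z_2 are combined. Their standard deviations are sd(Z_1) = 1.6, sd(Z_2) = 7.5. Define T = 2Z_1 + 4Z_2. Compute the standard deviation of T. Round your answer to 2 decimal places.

30.17

Var(Z_1) = 2.56, Var(Z_2) = 56.25
By independence, Var(T) = (2)²Var(Z_1) + (4)²Var(Z_2)
= (2)²·2.56 + (4)²·56.25 = 910.24
sd(T) = √910.24 ≈ 30.17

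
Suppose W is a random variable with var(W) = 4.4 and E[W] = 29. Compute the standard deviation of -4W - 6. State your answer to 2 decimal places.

8.39

var(-4W - 6) = (-4)²·4.4 = 70.4
SD(-4W - 6) = √70.4 ≈ 8.39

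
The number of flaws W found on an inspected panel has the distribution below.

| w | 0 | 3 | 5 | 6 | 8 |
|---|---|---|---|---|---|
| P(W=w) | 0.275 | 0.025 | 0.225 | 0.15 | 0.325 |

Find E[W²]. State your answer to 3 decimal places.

E[W²] = (0)²(0.275) + (3)²(0.025) + (5)²(0.225) + (6)²(0.15) + (8)²(0.325) = 32.05

32.050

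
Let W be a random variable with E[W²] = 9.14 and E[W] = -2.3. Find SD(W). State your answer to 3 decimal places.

1.962

V(W) = 9.14 − (-2.3)² = 3.85
SD(W) = √3.85 ≈ 1.962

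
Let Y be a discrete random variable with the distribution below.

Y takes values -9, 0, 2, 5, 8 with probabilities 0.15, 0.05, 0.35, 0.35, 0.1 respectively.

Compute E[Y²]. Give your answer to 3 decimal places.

28.700

E[Y²] = (-9)²(0.15) + (0)²(0.05) + (2)²(0.35) + (5)²(0.35) + (8)²(0.1) = 28.7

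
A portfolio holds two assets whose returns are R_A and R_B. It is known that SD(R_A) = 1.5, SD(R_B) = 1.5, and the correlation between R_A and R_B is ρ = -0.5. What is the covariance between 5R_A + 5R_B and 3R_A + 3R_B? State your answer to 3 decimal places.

33.750

Var(R_A) = (1.5)² = 2.25;  Var(R_B) = (1.5)² = 2.25
cov(R_A,R_B) = ρ·SD(R_A)·SD(R_B) = -0.5·1.5·1.5 = -1.125
cov(5R_A + 5R_B, 3R_A + 3R_B) = (5)(3)Var(R_A) + (5)(3)Var(R_B) + [(5)(3) + (5)(3)]cov(R_A,R_B)
= 15·2.25 + 15·2.25 + 30·-1.125 = 33.75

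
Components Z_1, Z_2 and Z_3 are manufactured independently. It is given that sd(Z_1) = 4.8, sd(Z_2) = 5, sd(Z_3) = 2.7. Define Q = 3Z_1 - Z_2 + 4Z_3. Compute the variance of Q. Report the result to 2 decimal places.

V(Z_1) = 23.04, V(Z_2) = 25, V(Z_3) = 7.29
By independence, V(Q) = (3)²V(Z_1) + (-1)²V(Z_2) + (4)²V(Z_3)
= (3)²·23.04 + (-1)²·25 + (4)²·7.29 = 349

349.00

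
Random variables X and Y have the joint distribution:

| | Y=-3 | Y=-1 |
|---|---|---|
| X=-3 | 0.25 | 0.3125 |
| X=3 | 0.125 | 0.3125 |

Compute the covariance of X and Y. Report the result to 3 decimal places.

0.469

E[X] = -0.375,  E[Y] = -1.75
E[XY] = 1.125
cov(X,Y) = E[XY] − E[X]E[Y] = 1.125 − (-0.375)(-1.75) = 0.46875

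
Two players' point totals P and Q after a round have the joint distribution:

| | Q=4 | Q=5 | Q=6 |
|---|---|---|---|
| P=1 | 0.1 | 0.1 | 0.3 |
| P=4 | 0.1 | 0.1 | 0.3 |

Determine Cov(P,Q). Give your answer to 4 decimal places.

0.0000

E[P] = 2.5,  E[Q] = 5.4
E[PQ] = 13.5
Cov(P,Q) = E[PQ] − E[P]E[Q] = 13.5 − (2.5)(5.4) = 0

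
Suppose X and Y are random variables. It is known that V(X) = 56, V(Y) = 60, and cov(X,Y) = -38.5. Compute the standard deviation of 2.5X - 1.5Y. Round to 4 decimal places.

27.8164

V(2.5X - 1.5Y) = (2.5)²·V(X) + (-1.5)²·V(Y) + 2·(2.5)·(-1.5)·cov(X,Y)
= 6.25·56 + 2.25·60 + -7.5·-38.5 = 773.75
σ(2.5X - 1.5Y) = √773.75 ≈ 27.8164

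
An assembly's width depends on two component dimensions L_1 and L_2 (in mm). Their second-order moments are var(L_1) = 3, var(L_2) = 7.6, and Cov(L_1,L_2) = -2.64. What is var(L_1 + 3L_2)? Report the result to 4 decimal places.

var(L_1 + 3L_2) = (1)²·var(L_1) + (3)²·var(L_2) + 2·(1)·(3)·Cov(L_1,L_2)
= 1·3 + 9·7.6 + 6·-2.64 = 55.56

55.5600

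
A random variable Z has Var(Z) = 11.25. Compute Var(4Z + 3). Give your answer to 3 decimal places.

180.000

Var(4Z + 3) = (4)²·Var(Z) = 16·11.25 = 180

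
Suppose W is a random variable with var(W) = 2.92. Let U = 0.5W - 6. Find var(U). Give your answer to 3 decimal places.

var(0.5W - 6) = (0.5)²·var(W) = 0.25·2.92 = 0.73

0.730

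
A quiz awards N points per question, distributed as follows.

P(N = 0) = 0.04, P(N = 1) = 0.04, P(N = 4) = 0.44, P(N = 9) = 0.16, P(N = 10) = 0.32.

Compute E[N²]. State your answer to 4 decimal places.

E[N²] = (0)²(0.04) + (1)²(0.04) + (4)²(0.44) + (9)²(0.16) + (10)²(0.32) = 52.04

52.0400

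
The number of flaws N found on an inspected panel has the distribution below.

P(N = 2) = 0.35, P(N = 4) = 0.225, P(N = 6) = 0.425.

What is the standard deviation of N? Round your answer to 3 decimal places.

E[N] = (2)(0.35) + (4)(0.225) + (6)(0.425) = 4.15
E[N²] = (2)²(0.35) + (4)²(0.225) + (6)²(0.425) = 20.3
V(N) = E[N²] − (E[N])² = 20.3 − (4.15)² = 3.0775
SD(N) = √3.0775 ≈ 1.754

1.754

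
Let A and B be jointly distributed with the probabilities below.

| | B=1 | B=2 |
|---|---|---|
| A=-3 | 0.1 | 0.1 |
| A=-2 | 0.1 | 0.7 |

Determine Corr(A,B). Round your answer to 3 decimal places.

E[A] = -2.2,  E[B] = 1.8
E[AB] = -3.9
cov(A,B) = E[AB] − E[A]E[B] = -3.9 − (-2.2)(1.8) = 0.06
Var(A) = 0.16,  Var(B) = 0.16
ρ = 0.06 / √(0.16·0.16) ≈ 0.375

0.375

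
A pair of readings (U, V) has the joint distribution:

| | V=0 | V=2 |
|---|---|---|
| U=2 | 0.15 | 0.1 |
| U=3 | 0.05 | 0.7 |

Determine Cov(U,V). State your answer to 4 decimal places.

E[U] = 2.75,  E[V] = 1.6
E[UV] = 4.6
Cov(U,V) = E[UV] − E[U]E[V] = 4.6 − (2.75)(1.6) = 0.2

0.2000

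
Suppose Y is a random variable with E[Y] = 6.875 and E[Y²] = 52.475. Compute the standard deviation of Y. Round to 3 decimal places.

2.282

Var(Y) = 52.475 − (6.875)² = 5.209375
SD(Y) = √5.209375 ≈ 2.282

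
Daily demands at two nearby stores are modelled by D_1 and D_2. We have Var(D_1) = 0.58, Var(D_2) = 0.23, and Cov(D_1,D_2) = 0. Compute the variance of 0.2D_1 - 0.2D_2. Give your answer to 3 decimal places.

0.032

Var(0.2D_1 - 0.2D_2) = (0.2)²·Var(D_1) + (-0.2)²·Var(D_2) + 2·(0.2)·(-0.2)·Cov(D_1,D_2)
= 0.04·0.58 + 0.04·0.23 + -0.08·0 = 0.0324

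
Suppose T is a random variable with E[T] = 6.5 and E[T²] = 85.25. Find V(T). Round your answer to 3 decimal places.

V(T) = 85.25 − (6.5)² = 43

43.000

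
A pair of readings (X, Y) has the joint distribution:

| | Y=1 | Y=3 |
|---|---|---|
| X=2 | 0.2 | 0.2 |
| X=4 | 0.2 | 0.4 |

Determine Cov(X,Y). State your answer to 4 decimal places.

E[X] = 3.2,  E[Y] = 2.2
E[XY] = 7.2
Cov(X,Y) = E[XY] − E[X]E[Y] = 7.2 − (3.2)(2.2) = 0.16

0.1600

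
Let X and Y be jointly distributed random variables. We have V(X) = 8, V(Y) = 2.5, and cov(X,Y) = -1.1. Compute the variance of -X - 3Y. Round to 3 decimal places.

23.900

V(-X - 3Y) = (-1)²·V(X) + (-3)²·V(Y) + 2·(-1)·(-3)·cov(X,Y)
= 1·8 + 9·2.5 + 6·-1.1 = 23.9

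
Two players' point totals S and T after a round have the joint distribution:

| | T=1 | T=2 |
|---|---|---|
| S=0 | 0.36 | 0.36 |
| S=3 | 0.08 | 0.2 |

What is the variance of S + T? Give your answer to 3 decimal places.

E[S] = 0.84,  E[T] = 1.56,  E[ST] = 1.44
Var(S) = 2.52 − (0.84)² = 1.8144;  Var(T) = 2.68 − (1.56)² = 0.2464
Cov(S,T) = 1.44 − (0.84)(1.56) = 0.1296
Var(S + T) = (1)²·1.8144 + (1)²·0.2464 + 2·(1)·(1)·0.1296 = 2.32

2.320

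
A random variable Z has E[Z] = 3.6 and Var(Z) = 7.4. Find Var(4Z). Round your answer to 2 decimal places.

118.40

Var(4Z) = (4)²·Var(Z) = 16·7.4 = 118.4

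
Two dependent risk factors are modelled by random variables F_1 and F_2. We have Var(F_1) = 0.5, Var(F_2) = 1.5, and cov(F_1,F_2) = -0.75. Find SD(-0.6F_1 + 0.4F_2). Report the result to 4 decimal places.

0.8832

Var(-0.6F_1 + 0.4F_2) = (-0.6)²·Var(F_1) + (0.4)²·Var(F_2) + 2·(-0.6)·(0.4)·cov(F_1,F_2)
= 0.36·0.5 + 0.16·1.5 + -0.48·-0.75 = 0.78
SD(-0.6F_1 + 0.4F_2) = √0.78 ≈ 0.8832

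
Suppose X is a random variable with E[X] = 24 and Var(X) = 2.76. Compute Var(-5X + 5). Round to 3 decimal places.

Var(-5X + 5) = (-5)²·Var(X) = 25·2.76 = 69

69.000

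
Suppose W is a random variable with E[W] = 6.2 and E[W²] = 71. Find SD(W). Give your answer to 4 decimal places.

5.7061

V(W) = 71 − (6.2)² = 32.56
SD(W) = √32.56 ≈ 5.7061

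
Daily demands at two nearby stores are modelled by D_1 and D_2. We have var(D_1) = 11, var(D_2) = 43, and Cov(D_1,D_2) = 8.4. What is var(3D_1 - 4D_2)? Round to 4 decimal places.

var(3D_1 - 4D_2) = (3)²·var(D_1) + (-4)²·var(D_2) + 2·(3)·(-4)·Cov(D_1,D_2)
= 9·11 + 16·43 + -24·8.4 = 585.4

585.4000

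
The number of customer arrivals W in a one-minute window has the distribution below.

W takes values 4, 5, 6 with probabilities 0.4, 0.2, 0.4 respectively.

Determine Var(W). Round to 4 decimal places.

E[W] = (4)(0.4) + (5)(0.2) + (6)(0.4) = 5
E[W²] = (4)²(0.4) + (5)²(0.2) + (6)²(0.4) = 25.8
Var(W) = E[W²] − (E[W])² = 25.8 − (5)² = 0.8

0.8000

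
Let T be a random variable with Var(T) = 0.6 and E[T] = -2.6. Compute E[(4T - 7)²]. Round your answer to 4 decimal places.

312.3600

E[4T - 7] = 4·-2.6 − 7 = -17.4
Var(4T - 7) = (4)²·0.6 = 9.6
E[(4T - 7)²] = Var((4T - 7)) + (E[(4T - 7)])² = 9.6 + (-17.4)² = 312.36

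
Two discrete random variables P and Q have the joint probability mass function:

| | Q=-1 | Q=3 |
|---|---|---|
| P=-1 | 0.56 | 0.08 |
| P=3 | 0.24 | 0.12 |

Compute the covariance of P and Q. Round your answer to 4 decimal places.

E[P] = 0.44,  E[Q] = -0.2
E[PQ] = 0.68
Cov(P,Q) = E[PQ] − E[P]E[Q] = 0.68 − (0.44)(-0.2) = 0.768

0.7680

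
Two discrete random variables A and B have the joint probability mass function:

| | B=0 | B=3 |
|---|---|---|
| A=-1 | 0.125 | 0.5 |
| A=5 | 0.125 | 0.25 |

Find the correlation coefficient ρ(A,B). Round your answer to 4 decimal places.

E[A] = 1.25,  E[B] = 2.25
E[AB] = 2.25
Cov(A,B) = E[AB] − E[A]E[B] = 2.25 − (1.25)(2.25) = -0.5625
V(A) = 8.4375,  V(B) = 1.6875
ρ = -0.5625 / √(8.4375·1.6875) ≈ -0.1491

-0.1491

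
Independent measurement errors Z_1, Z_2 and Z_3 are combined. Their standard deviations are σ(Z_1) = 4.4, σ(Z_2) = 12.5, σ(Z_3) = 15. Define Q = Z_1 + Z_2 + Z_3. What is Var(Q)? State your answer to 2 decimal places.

400.61

Var(Z_1) = 19.36, Var(Z_2) = 156.25, Var(Z_3) = 225
By independence, Var(Q) = (1)²Var(Z_1) + (1)²Var(Z_2) + (1)²Var(Z_3)
= (1)²·19.36 + (1)²·156.25 + (1)²·225 = 400.61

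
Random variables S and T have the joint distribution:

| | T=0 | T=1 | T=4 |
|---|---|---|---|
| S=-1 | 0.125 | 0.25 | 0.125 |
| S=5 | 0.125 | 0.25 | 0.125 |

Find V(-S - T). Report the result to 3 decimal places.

11.250

E[S] = 2,  E[T] = 1.5,  E[ST] = 3
V(S) = 13 − (2)² = 9;  V(T) = 4.5 − (1.5)² = 2.25
Cov(S,T) = 3 − (2)(1.5) = 0
V(-S - T) = (-1)²·9 + (-1)²·2.25 + 2·(-1)·(-1)·0 = 11.25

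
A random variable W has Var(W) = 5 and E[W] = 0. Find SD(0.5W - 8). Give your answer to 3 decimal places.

1.118

Var(0.5W - 8) = (0.5)²·5 = 1.25
SD(0.5W - 8) = √1.25 ≈ 1.118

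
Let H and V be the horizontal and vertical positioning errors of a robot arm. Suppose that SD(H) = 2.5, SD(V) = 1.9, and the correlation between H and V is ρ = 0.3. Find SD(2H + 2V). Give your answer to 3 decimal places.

7.130

Var(H) = (2.5)² = 6.25;  Var(V) = (1.9)² = 3.61
Cov(H,V) = ρ·SD(H)·SD(V) = 0.3·2.5·1.9 = 1.425
Var(2H + 2V) = (2)²·Var(H) + (2)²·Var(V) + 2·(2)·(2)·Cov(H,V)
= 4·6.25 + 4·3.61 + 8·1.425 = 50.84
SD(2H + 2V) = √50.84 ≈ 7.130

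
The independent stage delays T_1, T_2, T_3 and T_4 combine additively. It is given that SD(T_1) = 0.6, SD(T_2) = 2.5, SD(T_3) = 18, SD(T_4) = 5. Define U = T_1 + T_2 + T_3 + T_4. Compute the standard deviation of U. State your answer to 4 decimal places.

18.8576

Var(T_1) = 0.36, Var(T_2) = 6.25, Var(T_3) = 324, Var(T_4) = 25
By independence, Var(U) = (1)²Var(T_1) + (1)²Var(T_2) + (1)²Var(T_3) + (1)²Var(T_4)
= (1)²·0.36 + (1)²·6.25 + (1)²·324 + (1)²·25 = 355.61
SD(U) = √355.61 ≈ 18.8576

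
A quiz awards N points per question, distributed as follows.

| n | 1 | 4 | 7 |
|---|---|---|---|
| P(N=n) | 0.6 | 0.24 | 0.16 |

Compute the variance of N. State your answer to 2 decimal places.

5.10

E[N] = (1)(0.6) + (4)(0.24) + (7)(0.16) = 2.68
E[N²] = (1)²(0.6) + (4)²(0.24) + (7)²(0.16) = 12.28
Var(N) = E[N²] − (E[N])² = 12.28 − (2.68)² = 5.0976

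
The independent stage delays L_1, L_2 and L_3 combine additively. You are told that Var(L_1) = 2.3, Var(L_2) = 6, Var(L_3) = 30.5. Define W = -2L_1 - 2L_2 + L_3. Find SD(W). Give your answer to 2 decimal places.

7.98

By independence, Var(W) = (-2)²Var(L_1) + (-2)²Var(L_2) + (1)²Var(L_3)
= (-2)²·2.3 + (-2)²·6 + (1)²·30.5 = 63.7
SD(W) = √63.7 ≈ 7.98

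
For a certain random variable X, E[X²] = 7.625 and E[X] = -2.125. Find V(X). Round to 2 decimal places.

V(X) = 7.625 − (-2.125)² = 3.109375

3.11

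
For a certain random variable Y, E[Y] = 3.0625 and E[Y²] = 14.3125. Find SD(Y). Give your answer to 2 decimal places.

var(Y) = 14.3125 − (3.0625)² = 4.93359375
SD(Y) = √4.93359375 ≈ 2.22

2.22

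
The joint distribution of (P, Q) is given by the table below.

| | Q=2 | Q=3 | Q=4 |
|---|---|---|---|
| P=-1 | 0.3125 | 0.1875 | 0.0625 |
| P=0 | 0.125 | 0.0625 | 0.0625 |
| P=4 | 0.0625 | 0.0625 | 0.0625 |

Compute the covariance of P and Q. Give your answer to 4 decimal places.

E[P] = 0.1875,  E[Q] = 2.6875
E[PQ] = 0.8125
Cov(P,Q) = E[PQ] − E[P]E[Q] = 0.8125 − (0.1875)(2.6875) = 0.30859375

0.3086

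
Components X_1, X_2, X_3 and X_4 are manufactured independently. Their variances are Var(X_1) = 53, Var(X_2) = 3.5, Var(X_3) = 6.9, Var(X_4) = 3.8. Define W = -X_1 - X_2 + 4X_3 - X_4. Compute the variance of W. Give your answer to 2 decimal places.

170.70

By independence, Var(W) = (-1)²Var(X_1) + (-1)²Var(X_2) + (4)²Var(X_3) + (-1)²Var(X_4)
= (-1)²·53 + (-1)²·3.5 + (4)²·6.9 + (-1)²·3.8 = 170.7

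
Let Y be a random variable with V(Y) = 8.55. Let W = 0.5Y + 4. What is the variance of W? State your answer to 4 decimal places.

2.1375

V(0.5Y + 4) = (0.5)²·V(Y) = 0.25·8.55 = 2.1375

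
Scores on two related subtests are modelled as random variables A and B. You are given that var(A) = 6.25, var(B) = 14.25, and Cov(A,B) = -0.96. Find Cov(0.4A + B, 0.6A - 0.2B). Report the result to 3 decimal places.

Cov(0.4A + B, 0.6A - 0.2B) = (0.4)(0.6)var(A) + (1)(-0.2)var(B) + [(0.4)(-0.2) + (1)(0.6)]Cov(A,B)
= 0.24·6.25 + -0.2·14.25 + 0.52·-0.96 = -1.8492

-1.849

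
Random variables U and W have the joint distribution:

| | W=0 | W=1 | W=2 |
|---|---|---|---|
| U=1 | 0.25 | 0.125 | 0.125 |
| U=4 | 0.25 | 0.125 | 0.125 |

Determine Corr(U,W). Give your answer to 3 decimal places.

0.000

E[U] = 2.5,  E[W] = 0.75
E[UW] = 1.875
Cov(U,W) = E[UW] − E[U]E[W] = 1.875 − (2.5)(0.75) = 0
Var(U) = 2.25,  Var(W) = 0.6875
ρ = 0 / √(2.25·0.6875) ≈ 0.000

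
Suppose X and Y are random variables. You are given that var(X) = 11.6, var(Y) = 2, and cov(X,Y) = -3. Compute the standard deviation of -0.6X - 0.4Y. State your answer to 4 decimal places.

1.7481

var(-0.6X - 0.4Y) = (-0.6)²·var(X) + (-0.4)²·var(Y) + 2·(-0.6)·(-0.4)·cov(X,Y)
= 0.36·11.6 + 0.16·2 + 0.48·-3 = 3.056
SD(-0.6X - 0.4Y) = √3.056 ≈ 1.7481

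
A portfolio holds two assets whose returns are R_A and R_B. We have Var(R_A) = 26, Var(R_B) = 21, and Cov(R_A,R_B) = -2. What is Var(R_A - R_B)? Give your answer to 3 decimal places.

Var(R_A - R_B) = (1)²·Var(R_A) + (-1)²·Var(R_B) + 2·(1)·(-1)·Cov(R_A,R_B)
= 1·26 + 1·21 + -2·-2 = 51

51.000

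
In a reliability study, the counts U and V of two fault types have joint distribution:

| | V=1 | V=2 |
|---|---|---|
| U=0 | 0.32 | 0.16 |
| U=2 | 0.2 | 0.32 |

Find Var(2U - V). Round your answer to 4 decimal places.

E[U] = 1.04,  E[V] = 1.48,  E[UV] = 1.68
Var(U) = 2.08 − (1.04)² = 0.9984;  Var(V) = 2.44 − (1.48)² = 0.2496
Cov(U,V) = 1.68 − (1.04)(1.48) = 0.1408
Var(2U - V) = (2)²·0.9984 + (-1)²·0.2496 + 2·(2)·(-1)·0.1408 = 3.68

3.6800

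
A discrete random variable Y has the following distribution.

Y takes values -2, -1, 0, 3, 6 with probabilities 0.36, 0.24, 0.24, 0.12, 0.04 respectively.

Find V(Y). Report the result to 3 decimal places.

E[Y] = (-2)(0.36) + (-1)(0.24) + (0)(0.24) + (3)(0.12) + (6)(0.04) = -0.36
E[Y²] = (-2)²(0.36) + (-1)²(0.24) + (0)²(0.24) + (3)²(0.12) + (6)²(0.04) = 4.2
V(Y) = E[Y²] − (E[Y])² = 4.2 − (-0.36)² = 4.0704

4.070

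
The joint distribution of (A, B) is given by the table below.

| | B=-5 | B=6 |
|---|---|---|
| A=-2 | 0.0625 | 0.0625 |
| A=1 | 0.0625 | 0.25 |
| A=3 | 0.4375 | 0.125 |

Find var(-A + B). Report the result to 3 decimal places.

38.434

E[A] = 1.75,  E[B] = -0.1875,  E[AB] = -3.25
var(A) = 5.875 − (1.75)² = 2.8125;  var(B) = 29.8125 − (-0.1875)² = 29.77734375
Cov(A,B) = -3.25 − (1.75)(-0.1875) = -2.921875
var(-A + B) = (-1)²·2.8125 + (1)²·29.77734375 + 2·(-1)·(1)·-2.921875 = 38.43359375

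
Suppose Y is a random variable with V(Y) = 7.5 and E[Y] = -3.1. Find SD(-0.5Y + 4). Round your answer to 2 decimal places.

V(-0.5Y + 4) = (-0.5)²·7.5 = 1.875
SD(-0.5Y + 4) = √1.875 ≈ 1.37

1.37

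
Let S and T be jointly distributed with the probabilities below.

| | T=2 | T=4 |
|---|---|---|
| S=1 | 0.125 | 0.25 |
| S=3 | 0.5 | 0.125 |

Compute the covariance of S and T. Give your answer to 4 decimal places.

-0.4375

E[S] = 2.25,  E[T] = 2.75
E[ST] = 5.75
cov(S,T) = E[ST] − E[S]E[T] = 5.75 − (2.25)(2.75) = -0.4375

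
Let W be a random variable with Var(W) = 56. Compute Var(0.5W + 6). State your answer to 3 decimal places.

14.000

Var(0.5W + 6) = (0.5)²·Var(W) = 0.25·56 = 14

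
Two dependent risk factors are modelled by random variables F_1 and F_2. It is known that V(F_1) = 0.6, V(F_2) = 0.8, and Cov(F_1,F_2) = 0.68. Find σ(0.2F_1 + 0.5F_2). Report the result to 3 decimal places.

V(0.2F_1 + 0.5F_2) = (0.2)²·V(F_1) + (0.5)²·V(F_2) + 2·(0.2)·(0.5)·Cov(F_1,F_2)
= 0.04·0.6 + 0.25·0.8 + 0.2·0.68 = 0.36
σ(0.2F_1 + 0.5F_2) = √0.36 ≈ 0.600

0.600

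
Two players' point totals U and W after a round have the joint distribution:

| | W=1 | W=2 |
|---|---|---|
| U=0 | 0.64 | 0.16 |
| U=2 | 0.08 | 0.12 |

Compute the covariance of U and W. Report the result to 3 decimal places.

E[U] = 0.4,  E[W] = 1.28
E[UW] = 0.64
cov(U,W) = E[UW] − E[U]E[W] = 0.64 − (0.4)(1.28) = 0.128

0.128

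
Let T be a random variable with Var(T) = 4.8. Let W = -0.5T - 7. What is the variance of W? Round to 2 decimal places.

Var(-0.5T - 7) = (-0.5)²·Var(T) = 0.25·4.8 = 1.2

1.20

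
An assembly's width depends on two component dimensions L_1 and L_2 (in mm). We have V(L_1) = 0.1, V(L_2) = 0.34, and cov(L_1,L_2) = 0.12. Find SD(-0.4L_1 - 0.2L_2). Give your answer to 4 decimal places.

V(-0.4L_1 - 0.2L_2) = (-0.4)²·V(L_1) + (-0.2)²·V(L_2) + 2·(-0.4)·(-0.2)·cov(L_1,L_2)
= 0.16·0.1 + 0.04·0.34 + 0.16·0.12 = 0.0488
SD(-0.4L_1 - 0.2L_2) = √0.0488 ≈ 0.2209

0.2209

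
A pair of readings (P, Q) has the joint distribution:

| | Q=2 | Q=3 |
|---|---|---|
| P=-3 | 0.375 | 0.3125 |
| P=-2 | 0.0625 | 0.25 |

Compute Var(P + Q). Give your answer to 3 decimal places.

0.609

E[P] = -2.6875,  E[Q] = 2.5625,  E[PQ] = -6.8125
Var(P) = 7.4375 − (-2.6875)² = 0.21484375;  Var(Q) = 6.8125 − (2.5625)² = 0.24609375
Cov(P,Q) = -6.8125 − (-2.6875)(2.5625) = 0.07421875
Var(P + Q) = (1)²·0.21484375 + (1)²·0.24609375 + 2·(1)·(1)·0.07421875 = 0.609375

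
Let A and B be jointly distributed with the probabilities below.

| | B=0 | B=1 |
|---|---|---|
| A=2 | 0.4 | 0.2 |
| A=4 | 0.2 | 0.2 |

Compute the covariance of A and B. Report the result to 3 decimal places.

0.080

E[A] = 2.8,  E[B] = 0.4
E[AB] = 1.2
Cov(A,B) = E[AB] − E[A]E[B] = 1.2 − (2.8)(0.4) = 0.08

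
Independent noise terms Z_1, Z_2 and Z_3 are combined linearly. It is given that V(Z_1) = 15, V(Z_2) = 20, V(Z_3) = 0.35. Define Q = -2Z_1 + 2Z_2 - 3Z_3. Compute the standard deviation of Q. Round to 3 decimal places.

By independence, V(Q) = (-2)²V(Z_1) + (2)²V(Z_2) + (-3)²V(Z_3)
= (-2)²·15 + (2)²·20 + (-3)²·0.35 = 143.15
SD(Q) = √143.15 ≈ 11.965

11.965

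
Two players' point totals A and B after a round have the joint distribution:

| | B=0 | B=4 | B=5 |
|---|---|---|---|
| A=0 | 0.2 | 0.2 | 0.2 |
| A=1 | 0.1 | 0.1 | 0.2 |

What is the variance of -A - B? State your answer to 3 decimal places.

5.040

E[A] = 0.4,  E[B] = 3.2,  E[AB] = 1.4
var(A) = 0.4 − (0.4)² = 0.24;  var(B) = 14.8 − (3.2)² = 4.56
Cov(A,B) = 1.4 − (0.4)(3.2) = 0.12
var(-A - B) = (-1)²·0.24 + (-1)²·4.56 + 2·(-1)·(-1)·0.12 = 5.04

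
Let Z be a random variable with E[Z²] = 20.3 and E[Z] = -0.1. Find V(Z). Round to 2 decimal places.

20.29

V(Z) = 20.3 − (-0.1)² = 20.29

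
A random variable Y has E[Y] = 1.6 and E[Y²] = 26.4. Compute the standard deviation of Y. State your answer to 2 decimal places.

Var(Y) = 26.4 − (1.6)² = 23.84
σ(Y) = √23.84 ≈ 4.88

4.88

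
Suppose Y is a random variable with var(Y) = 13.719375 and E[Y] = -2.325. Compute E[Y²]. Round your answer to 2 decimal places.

E[Y²] = var(Y) + (E[Y])² = 13.719375 + (-2.325)² = 19.125

19.13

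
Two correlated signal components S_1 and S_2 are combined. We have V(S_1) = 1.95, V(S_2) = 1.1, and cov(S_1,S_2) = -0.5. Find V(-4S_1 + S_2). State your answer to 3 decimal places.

36.300

V(-4S_1 + S_2) = (-4)²·V(S_1) + (1)²·V(S_2) + 2·(-4)·(1)·cov(S_1,S_2)
= 16·1.95 + 1·1.1 + -8·-0.5 = 36.3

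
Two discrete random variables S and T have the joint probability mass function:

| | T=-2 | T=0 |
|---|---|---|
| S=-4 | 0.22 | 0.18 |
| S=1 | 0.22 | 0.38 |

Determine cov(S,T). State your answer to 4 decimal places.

E[S] = -1,  E[T] = -0.88
E[ST] = 1.32
cov(S,T) = E[ST] − E[S]E[T] = 1.32 − (-1)(-0.88) = 0.44

0.4400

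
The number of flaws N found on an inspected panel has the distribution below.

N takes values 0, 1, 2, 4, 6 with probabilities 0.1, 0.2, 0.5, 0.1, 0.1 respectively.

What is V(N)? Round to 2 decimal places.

E[N] = (0)(0.1) + (1)(0.2) + (2)(0.5) + (4)(0.1) + (6)(0.1) = 2.2
E[N²] = (0)²(0.1) + (1)²(0.2) + (2)²(0.5) + (4)²(0.1) + (6)²(0.1) = 7.4
V(N) = E[N²] − (E[N])² = 7.4 − (2.2)² = 2.56

2.56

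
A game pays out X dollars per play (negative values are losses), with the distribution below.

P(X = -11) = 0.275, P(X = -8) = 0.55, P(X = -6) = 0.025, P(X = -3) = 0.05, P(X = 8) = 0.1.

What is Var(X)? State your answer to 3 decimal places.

E[X] = (-11)(0.275) + (-8)(0.55) + (-6)(0.025) + (-3)(0.05) + (8)(0.1) = -6.925
E[X²] = (-11)²(0.275) + (-8)²(0.55) + (-6)²(0.025) + (-3)²(0.05) + (8)²(0.1) = 76.225
Var(X) = E[X²] − (E[X])² = 76.225 − (-6.925)² = 28.269375

28.269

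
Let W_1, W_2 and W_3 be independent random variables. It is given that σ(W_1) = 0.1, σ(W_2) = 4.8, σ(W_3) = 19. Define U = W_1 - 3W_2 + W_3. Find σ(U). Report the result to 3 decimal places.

Var(W_1) = 0.01, Var(W_2) = 23.04, Var(W_3) = 361
By independence, Var(U) = (1)²Var(W_1) + (-3)²Var(W_2) + (1)²Var(W_3)
= (1)²·0.01 + (-3)²·23.04 + (1)²·361 = 568.37
σ(U) = √568.37 ≈ 23.841

23.841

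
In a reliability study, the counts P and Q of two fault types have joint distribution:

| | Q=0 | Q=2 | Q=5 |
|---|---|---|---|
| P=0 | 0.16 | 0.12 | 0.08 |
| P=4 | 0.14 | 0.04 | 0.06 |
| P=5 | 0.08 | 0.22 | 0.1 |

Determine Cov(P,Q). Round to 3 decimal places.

E[P] = 2.96,  E[Q] = 1.96
E[PQ] = 6.22
Cov(P,Q) = E[PQ] − E[P]E[Q] = 6.22 − (2.96)(1.96) = 0.4184

0.418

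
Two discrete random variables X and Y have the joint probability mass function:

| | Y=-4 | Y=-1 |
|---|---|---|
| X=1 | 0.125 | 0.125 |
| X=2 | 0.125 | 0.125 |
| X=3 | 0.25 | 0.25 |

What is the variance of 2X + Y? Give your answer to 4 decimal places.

E[X] = 2.25,  E[Y] = -2.5,  E[XY] = -5.625
Var(X) = 5.75 − (2.25)² = 0.6875;  Var(Y) = 8.5 − (-2.5)² = 2.25
Cov(X,Y) = -5.625 − (2.25)(-2.5) = 0
Var(2X + Y) = (2)²·0.6875 + (1)²·2.25 + 2·(2)·(1)·0 = 5

5.0000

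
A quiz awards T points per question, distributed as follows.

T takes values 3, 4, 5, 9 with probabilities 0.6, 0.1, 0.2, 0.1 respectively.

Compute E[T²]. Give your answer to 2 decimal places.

E[T²] = (3)²(0.6) + (4)²(0.1) + (5)²(0.2) + (9)²(0.1) = 20.1

20.10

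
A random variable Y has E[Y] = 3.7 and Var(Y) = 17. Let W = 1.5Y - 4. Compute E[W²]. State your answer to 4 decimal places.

40.6525

E[1.5Y - 4] = 1.5·3.7 − 4 = 1.55
Var(1.5Y - 4) = (1.5)²·17 = 38.25
E[W²] = Var(W) + (E[W])² = 38.25 + (1.55)² = 40.6525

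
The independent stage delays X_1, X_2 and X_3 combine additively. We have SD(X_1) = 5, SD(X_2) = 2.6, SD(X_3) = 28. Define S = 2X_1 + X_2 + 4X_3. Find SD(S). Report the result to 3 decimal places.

Var(X_1) = 25, Var(X_2) = 6.76, Var(X_3) = 784
By independence, Var(S) = (2)²Var(X_1) + (1)²Var(X_2) + (4)²Var(X_3)
= (2)²·25 + (1)²·6.76 + (4)²·784 = 12650.76
SD(S) = √12650.76 ≈ 112.476

112.476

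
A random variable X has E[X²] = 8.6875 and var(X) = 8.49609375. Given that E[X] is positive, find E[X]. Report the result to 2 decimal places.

(E[X])² = E[X²] − var(X) = 8.6875 − 8.49609375 = 0.19140625
E[X] = √0.19140625 = 0.4375

0.44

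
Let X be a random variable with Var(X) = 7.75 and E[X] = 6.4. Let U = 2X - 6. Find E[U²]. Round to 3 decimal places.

77.240

E[2X - 6] = 2·6.4 − 6 = 6.8
Var(2X - 6) = (2)²·7.75 = 31
E[U²] = Var(U) + (E[U])² = 31 + (6.8)² = 77.24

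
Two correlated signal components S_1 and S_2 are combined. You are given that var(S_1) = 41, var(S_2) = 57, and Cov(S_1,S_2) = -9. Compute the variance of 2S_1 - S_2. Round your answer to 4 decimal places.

var(2S_1 - S_2) = (2)²·var(S_1) + (-1)²·var(S_2) + 2·(2)·(-1)·Cov(S_1,S_2)
= 4·41 + 1·57 + -4·-9 = 257

257.0000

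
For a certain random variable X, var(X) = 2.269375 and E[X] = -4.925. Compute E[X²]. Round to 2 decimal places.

26.53

E[X²] = var(X) + (E[X])² = 2.269375 + (-4.925)² = 26.525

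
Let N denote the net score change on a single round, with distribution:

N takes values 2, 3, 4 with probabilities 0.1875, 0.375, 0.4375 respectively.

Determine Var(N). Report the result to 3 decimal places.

0.563

E[N] = (2)(0.1875) + (3)(0.375) + (4)(0.4375) = 3.25
E[N²] = (2)²(0.1875) + (3)²(0.375) + (4)²(0.4375) = 11.125
Var(N) = E[N²] − (E[N])² = 11.125 − (3.25)² = 0.5625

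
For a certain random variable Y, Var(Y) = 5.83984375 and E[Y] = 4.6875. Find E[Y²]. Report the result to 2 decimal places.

E[Y²] = Var(Y) + (E[Y])² = 5.83984375 + (4.6875)² = 27.8125

27.81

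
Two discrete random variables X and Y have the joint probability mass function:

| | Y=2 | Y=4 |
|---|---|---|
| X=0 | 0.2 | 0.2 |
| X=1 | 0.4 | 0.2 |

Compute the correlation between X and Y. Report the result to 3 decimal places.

E[X] = 0.6,  E[Y] = 2.8
E[XY] = 1.6
cov(X,Y) = E[XY] − E[X]E[Y] = 1.6 − (0.6)(2.8) = -0.08
V(X) = 0.24,  V(Y) = 0.96
ρ = -0.08 / √(0.24·0.96) ≈ -0.167

-0.167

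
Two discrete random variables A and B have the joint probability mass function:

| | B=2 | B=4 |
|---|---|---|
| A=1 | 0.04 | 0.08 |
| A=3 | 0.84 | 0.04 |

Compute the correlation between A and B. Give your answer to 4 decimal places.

E[A] = 2.76,  E[B] = 2.24
E[AB] = 5.92
Cov(A,B) = E[AB] − E[A]E[B] = 5.92 − (2.76)(2.24) = -0.2624
V(A) = 0.4224,  V(B) = 0.4224
ρ = -0.2624 / √(0.4224·0.4224) ≈ -0.6212

-0.6212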